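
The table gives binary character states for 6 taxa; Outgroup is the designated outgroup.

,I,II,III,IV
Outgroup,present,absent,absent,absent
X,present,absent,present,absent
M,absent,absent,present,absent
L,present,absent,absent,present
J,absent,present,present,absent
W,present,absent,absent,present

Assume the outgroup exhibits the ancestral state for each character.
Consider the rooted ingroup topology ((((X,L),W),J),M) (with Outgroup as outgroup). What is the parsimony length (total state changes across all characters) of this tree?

8

Map each character onto ((((X,L),W),J),M) (rooted by Outgroup) and count the minimum state changes it requires (Fitch parsimony):
I: 2; II: 1; III: 3; IV: 2.
Total tree length = 8.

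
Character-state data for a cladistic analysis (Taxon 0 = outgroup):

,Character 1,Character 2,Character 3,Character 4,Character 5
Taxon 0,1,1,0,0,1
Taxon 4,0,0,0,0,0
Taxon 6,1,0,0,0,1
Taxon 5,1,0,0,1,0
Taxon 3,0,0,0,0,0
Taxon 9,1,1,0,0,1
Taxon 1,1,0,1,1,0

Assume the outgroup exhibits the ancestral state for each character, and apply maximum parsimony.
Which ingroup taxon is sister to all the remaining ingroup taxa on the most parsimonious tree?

Taxon 9

Character polarity is set by the outgroup: the derived state is whichever differs from the outgroup's state, so for Character 1, Character 2, Character 5 the derived state is '0', and for the remaining characters it is '1'.
Character 1 (derived state '0') is shared by Taxon 3 and Taxon 4 — a synapomorphy uniting that clade.
Character 2 (derived state '0') is shared by Taxon 1, Taxon 3, Taxon 4, Taxon 5, and Taxon 6 — a synapomorphy uniting that clade.
Character 3 (derived state '1') is unique to Taxon 1 (autapomorphy; uninformative for grouping).
Character 4 (derived state '1') is shared by Taxon 1 and Taxon 5 — a synapomorphy uniting that clade.
Only Taxon 1, Taxon 3, Taxon 4, and Taxon 5 show the derived state '0' for Character 5, supporting them as a clade.
Most parsimonious ingroup topology: ((((Taxon 4,Taxon 3),(Taxon 5,Taxon 1)),Taxon 6),Taxon 9).
Taxon 9 is sister to the clade containing all other ingroup taxa, so it is the earliest-diverging (most basal) ingroup lineage.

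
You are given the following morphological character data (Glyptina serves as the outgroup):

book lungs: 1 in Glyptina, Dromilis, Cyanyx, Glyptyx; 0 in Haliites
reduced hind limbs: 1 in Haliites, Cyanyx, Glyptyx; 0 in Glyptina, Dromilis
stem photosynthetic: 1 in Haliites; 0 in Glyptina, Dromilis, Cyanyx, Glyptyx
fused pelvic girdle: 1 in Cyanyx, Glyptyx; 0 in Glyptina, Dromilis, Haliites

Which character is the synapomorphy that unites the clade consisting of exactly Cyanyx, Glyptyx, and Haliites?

reduced hind limbs

Character polarity is set by the outgroup: the derived state is whichever differs from the outgroup's state, so for book lungs the derived state is '0', and for the remaining characters it is '1'.
book lungs (derived state '0') is unique to Haliites (autapomorphy; uninformative for grouping).
Only Cyanyx, Glyptyx, and Haliites show the derived state '1' for reduced hind limbs, supporting them as a clade.
stem photosynthetic (derived state '1') is unique to Haliites (autapomorphy; uninformative for grouping).
Only Cyanyx and Glyptyx show the derived state '1' for fused pelvic girdle, supporting them as a clade.
Most parsimonious ingroup topology: (Dromilis,(Haliites,(Cyanyx,Glyptyx))).
The clade {Cyanyx, Glyptyx, Haliites} is supported by reduced hind limbs: its derived state '1' occurs in exactly those taxa and in no other taxon (including the outgroup).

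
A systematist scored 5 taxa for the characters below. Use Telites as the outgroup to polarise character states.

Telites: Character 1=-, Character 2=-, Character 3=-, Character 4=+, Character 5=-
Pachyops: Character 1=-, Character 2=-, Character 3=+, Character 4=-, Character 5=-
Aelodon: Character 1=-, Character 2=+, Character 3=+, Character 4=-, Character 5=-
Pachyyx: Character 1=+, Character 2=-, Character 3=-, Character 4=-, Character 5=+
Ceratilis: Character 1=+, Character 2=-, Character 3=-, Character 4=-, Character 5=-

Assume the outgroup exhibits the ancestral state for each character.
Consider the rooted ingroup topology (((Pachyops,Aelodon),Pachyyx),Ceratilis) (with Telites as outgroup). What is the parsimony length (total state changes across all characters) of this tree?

Map each character onto (((Pachyops,Aelodon),Pachyyx),Ceratilis) (rooted by Telites) and count the minimum state changes it requires (Fitch parsimony):
Character 1: 2; Character 2: 1; Character 3: 1; Character 4: 1; Character 5: 1.
Total tree length = 6.

6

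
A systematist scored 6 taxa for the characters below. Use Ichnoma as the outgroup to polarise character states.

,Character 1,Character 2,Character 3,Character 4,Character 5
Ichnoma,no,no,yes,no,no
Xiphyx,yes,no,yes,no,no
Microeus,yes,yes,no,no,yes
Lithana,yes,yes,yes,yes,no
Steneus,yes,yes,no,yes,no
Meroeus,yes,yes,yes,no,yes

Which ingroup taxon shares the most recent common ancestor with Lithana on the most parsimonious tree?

Character polarity is set by the outgroup: the derived state is whichever differs from the outgroup's state, so for Character 3 the derived state is 'no', and for the remaining characters it is 'yes'.
Character 1 (derived state 'yes') is shared by all ingroup taxa — unites the whole ingroup.
Only Lithana, Meroeus, Microeus, and Steneus show the derived state 'yes' for Character 2, supporting them as a clade.
Character 3 (state 'no') occurs in Microeus and Steneus but conflicts with the nesting implied by the other characters — most parsimoniously interpreted as homoplasy.
Only Lithana and Steneus show the derived state 'yes' for Character 4, supporting them as a clade.
Character 5: derived state 'yes' in Meroeus and Microeus only — synapomorphy for {Meroeus, Microeus}.
Most parsimonious ingroup topology: (Xiphyx,((Microeus,Meroeus),(Lithana,Steneus))).
Lithana and Steneus form a cherry on this tree, so they are sister taxa.

Steneus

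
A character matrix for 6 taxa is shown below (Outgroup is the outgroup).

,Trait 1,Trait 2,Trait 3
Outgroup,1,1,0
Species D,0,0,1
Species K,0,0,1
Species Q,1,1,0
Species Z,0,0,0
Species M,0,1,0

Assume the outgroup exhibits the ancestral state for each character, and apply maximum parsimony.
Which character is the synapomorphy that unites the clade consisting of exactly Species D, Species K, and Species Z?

Character polarity is set by the outgroup: the derived state is whichever differs from the outgroup's state, so for Trait 1, Trait 2 the derived state is '0', and for the remaining characters it is '1'.
Trait 1 (derived state '0') is shared by Species D, Species K, Species M, and Species Z — a synapomorphy uniting that clade.
Trait 2: derived state '0' in Species D, Species K, and Species Z only — synapomorphy for {Species D, Species K, Species Z}.
Trait 3: derived state '1' in Species D and Species K only — synapomorphy for {Species D, Species K}.
Most parsimonious ingroup topology: ((((Species D,Species K),Species Z),Species M),Species Q).
The clade {Species D, Species K, Species Z} is supported by Trait 2: its derived state '0' occurs in exactly those taxa and in no other taxon (including the outgroup).

Trait 2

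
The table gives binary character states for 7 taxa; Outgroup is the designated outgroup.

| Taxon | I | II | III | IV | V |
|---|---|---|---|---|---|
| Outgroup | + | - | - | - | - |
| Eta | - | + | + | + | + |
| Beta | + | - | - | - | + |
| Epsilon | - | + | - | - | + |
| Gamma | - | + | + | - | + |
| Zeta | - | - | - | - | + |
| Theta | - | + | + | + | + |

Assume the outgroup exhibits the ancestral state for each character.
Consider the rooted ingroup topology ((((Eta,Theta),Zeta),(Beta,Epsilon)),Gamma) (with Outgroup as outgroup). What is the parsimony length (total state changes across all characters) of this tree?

Map each character onto ((((Eta,Theta),Zeta),(Beta,Epsilon)),Gamma) (rooted by Outgroup) and count the minimum state changes it requires (Fitch parsimony):
I: 2; II: 3; III: 2; IV: 1; V: 1.
Total tree length = 9.

9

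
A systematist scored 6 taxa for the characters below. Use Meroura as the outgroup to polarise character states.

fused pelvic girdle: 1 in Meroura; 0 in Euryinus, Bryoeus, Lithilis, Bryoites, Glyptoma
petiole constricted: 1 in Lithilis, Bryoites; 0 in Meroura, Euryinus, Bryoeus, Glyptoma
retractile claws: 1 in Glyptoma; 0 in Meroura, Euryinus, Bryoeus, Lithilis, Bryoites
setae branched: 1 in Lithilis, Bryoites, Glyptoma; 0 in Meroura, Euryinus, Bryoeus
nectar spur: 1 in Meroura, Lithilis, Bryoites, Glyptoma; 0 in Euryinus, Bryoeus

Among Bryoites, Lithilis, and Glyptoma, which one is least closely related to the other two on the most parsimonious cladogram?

Character polarity is set by the outgroup: the derived state is whichever differs from the outgroup's state, so for fused pelvic girdle, nectar spur the derived state is '0', and for the remaining characters it is '1'.
All ingroup taxa share the derived state '0' for fused pelvic girdle; it defines the ingroup but does not resolve relationships within it.
petiole constricted: derived state '1' in Bryoites and Lithilis only — synapomorphy for {Bryoites, Lithilis}.
retractile claws (derived state '1') is unique to Glyptoma (autapomorphy; uninformative for grouping).
setae branched (derived state '1') is shared by Bryoites, Glyptoma, and Lithilis — a synapomorphy uniting that clade.
Only Bryoeus and Euryinus show the derived state '0' for nectar spur, supporting them as a clade.
Most parsimonious ingroup topology: ((Euryinus,Bryoeus),((Lithilis,Bryoites),Glyptoma)).
Lithilis and Bryoites share a more recent common ancestor with each other than either does with Glyptoma, so Glyptoma is the least closely related of the three.

Glyptoma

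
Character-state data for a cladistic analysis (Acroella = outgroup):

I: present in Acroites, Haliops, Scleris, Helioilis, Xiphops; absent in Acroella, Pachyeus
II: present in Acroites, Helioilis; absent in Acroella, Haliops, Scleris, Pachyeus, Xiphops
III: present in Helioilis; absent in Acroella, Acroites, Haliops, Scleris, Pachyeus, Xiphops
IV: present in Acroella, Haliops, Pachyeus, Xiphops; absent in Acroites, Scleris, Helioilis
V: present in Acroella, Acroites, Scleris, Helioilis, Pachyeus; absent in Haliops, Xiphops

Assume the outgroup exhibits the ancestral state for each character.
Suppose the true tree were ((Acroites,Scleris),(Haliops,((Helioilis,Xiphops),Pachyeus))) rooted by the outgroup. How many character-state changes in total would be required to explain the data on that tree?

9

Map each character onto ((Acroites,Scleris),(Haliops,((Helioilis,Xiphops),Pachyeus))) (rooted by Acroella) and count the minimum state changes it requires (Fitch parsimony):
I: 2; II: 2; III: 1; IV: 2; V: 2.
Total tree length = 9.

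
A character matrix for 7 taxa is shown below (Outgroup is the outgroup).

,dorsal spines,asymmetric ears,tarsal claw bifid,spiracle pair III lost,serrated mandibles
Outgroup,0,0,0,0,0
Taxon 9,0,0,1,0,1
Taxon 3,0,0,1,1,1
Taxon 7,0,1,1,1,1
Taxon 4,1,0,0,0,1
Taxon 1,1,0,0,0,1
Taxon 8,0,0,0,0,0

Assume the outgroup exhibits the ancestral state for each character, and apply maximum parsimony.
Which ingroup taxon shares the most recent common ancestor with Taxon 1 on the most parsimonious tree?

Taxon 4

The outgroup has state '0' for every character, so '1' is the derived state throughout.
dorsal spines: derived state '1' in Taxon 1 and Taxon 4 only — synapomorphy for {Taxon 1, Taxon 4}.
asymmetric ears (derived state '1') is unique to Taxon 7 (autapomorphy; uninformative for grouping).
tarsal claw bifid: derived state '1' in Taxon 3, Taxon 7, and Taxon 9 only — synapomorphy for {Taxon 3, Taxon 7, Taxon 9}.
spiracle pair III lost (derived state '1') is shared by Taxon 3 and Taxon 7 — a synapomorphy uniting that clade.
serrated mandibles (derived state '1') is shared by Taxon 1, Taxon 3, Taxon 4, Taxon 7, and Taxon 9 — a synapomorphy uniting that clade.
Most parsimonious ingroup topology: (((Taxon 9,(Taxon 3,Taxon 7)),(Taxon 4,Taxon 1)),Taxon 8).
Taxon 1 and Taxon 4 form a cherry on this tree, so they are sister taxa.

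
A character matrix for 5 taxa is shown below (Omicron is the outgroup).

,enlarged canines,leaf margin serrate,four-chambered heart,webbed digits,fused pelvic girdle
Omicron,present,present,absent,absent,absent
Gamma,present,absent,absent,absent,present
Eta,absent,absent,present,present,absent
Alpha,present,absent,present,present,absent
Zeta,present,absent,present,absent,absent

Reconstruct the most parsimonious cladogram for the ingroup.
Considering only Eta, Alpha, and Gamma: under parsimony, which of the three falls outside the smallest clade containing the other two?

Gamma

Character polarity is set by the outgroup: the derived state is whichever differs from the outgroup's state, so for enlarged canines, leaf margin serrate the derived state is 'absent', and for the remaining characters it is 'present'.
enlarged canines: derived state 'absent' in Eta only — an autapomorphy, so it tells us nothing about relationships among taxa.
All ingroup taxa share the derived state 'absent' for leaf margin serrate; it defines the ingroup but does not resolve relationships within it.
four-chambered heart: derived state 'present' in Alpha, Eta, and Zeta only — synapomorphy for {Alpha, Eta, Zeta}.
webbed digits (derived state 'present') is shared by Alpha and Eta — a synapomorphy uniting that clade.
fused pelvic girdle: derived state 'present' in Gamma only — an autapomorphy, so it tells us nothing about relationships among taxa.
Most parsimonious ingroup topology: (Gamma,((Eta,Alpha),Zeta)).
Eta and Alpha share a more recent common ancestor with each other than either does with Gamma, so Gamma is the least closely related of the three.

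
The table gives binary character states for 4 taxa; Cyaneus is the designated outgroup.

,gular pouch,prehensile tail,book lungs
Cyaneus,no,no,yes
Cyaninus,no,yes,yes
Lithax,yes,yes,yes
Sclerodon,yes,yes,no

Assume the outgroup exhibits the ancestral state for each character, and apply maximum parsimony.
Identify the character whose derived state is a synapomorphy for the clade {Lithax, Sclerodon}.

Character polarity is set by the outgroup: the derived state is whichever differs from the outgroup's state, so for book lungs the derived state is 'no', and for the remaining characters it is 'yes'.
gular pouch: derived state 'yes' in Lithax and Sclerodon only — synapomorphy for {Lithax, Sclerodon}.
All ingroup taxa share the derived state 'yes' for prehensile tail; it defines the ingroup but does not resolve relationships within it.
book lungs: derived state 'no' in Sclerodon only — an autapomorphy, so it tells us nothing about relationships among taxa.
Most parsimonious ingroup topology: (Cyaninus,(Lithax,Sclerodon)).
The clade {Lithax, Sclerodon} is supported by gular pouch: its derived state 'yes' occurs in exactly those taxa and in no other taxon (including the outgroup).

gular pouch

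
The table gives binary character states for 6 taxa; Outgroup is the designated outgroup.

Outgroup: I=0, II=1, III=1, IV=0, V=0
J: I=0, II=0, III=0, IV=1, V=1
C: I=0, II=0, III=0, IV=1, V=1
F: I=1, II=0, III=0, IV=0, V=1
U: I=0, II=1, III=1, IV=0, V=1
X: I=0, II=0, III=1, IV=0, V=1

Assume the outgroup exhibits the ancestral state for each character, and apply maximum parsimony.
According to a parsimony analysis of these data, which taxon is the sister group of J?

C

Character polarity is set by the outgroup: the derived state is whichever differs from the outgroup's state, so for II, III the derived state is '0', and for the remaining characters it is '1'.
I (derived state '1') is unique to F (autapomorphy; uninformative for grouping).
Only C, F, J, and X show the derived state '0' for II, supporting them as a clade.
Only C, F, and J show the derived state '0' for III, supporting them as a clade.
IV (derived state '1') is shared by C and J — a synapomorphy uniting that clade.
V (derived state '1') is shared by all ingroup taxa — unites the whole ingroup.
Most parsimonious ingroup topology: ((((J,C),F),X),U).
J and C form a cherry on this tree, so they are sister taxa.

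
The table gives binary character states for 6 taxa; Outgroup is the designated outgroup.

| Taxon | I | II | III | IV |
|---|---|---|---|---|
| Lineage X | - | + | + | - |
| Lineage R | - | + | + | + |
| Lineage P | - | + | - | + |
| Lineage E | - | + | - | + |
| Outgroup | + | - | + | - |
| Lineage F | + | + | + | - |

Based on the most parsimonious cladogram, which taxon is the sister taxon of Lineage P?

Lineage E

Character polarity is set by the outgroup: the derived state is whichever differs from the outgroup's state, so for I, III the derived state is '-', and for the remaining characters it is '+'.
I (derived state '-') is shared by Lineage E, Lineage P, Lineage R, and Lineage X — a synapomorphy uniting that clade.
All ingroup taxa share the derived state '+' for II; it defines the ingroup but does not resolve relationships within it.
III (derived state '-') is shared by Lineage E and Lineage P — a synapomorphy uniting that clade.
IV: derived state '+' in Lineage E, Lineage P, and Lineage R only — synapomorphy for {Lineage E, Lineage P, Lineage R}.
Most parsimonious ingroup topology: (Lineage F,((Lineage R,(Lineage E,Lineage P)),Lineage X)).
Lineage P and Lineage E form a cherry on this tree, so they are sister taxa.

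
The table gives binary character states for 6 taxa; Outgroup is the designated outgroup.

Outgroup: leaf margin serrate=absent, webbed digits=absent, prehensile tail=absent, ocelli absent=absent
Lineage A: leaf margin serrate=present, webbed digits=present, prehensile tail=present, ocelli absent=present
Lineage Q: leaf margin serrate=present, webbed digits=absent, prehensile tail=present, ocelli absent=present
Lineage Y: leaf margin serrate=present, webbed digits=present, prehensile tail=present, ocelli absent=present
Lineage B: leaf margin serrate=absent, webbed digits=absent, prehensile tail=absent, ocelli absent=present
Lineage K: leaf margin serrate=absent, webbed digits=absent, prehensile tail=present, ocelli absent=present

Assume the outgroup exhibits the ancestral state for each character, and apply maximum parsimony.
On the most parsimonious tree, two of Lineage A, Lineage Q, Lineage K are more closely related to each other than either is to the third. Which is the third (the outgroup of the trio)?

The outgroup has state 'absent' for every character, so 'present' is the derived state throughout.
Only Lineage A, Lineage Q, and Lineage Y show the derived state 'present' for leaf margin serrate, supporting them as a clade.
webbed digits: derived state 'present' in Lineage A and Lineage Y only — synapomorphy for {Lineage A, Lineage Y}.
Only Lineage A, Lineage K, Lineage Q, and Lineage Y show the derived state 'present' for prehensile tail, supporting them as a clade.
All ingroup taxa share the derived state 'present' for ocelli absent; it defines the ingroup but does not resolve relationships within it.
Most parsimonious ingroup topology: ((((Lineage A,Lineage Y),Lineage Q),Lineage K),Lineage B).
Lineage A and Lineage Q share a more recent common ancestor with each other than either does with Lineage K, so Lineage K is the least closely related of the three.

Lineage K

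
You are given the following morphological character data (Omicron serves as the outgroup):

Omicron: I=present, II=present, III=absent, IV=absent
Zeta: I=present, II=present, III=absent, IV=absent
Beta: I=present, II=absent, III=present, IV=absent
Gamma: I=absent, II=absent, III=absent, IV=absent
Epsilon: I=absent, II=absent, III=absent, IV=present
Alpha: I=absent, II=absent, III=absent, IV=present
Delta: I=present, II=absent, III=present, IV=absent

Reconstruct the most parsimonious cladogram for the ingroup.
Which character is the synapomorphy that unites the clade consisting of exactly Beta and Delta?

Character polarity is set by the outgroup: the derived state is whichever differs from the outgroup's state, so for I, II the derived state is 'absent', and for the remaining characters it is 'present'.
I (derived state 'absent') is shared by Alpha, Epsilon, and Gamma — a synapomorphy uniting that clade.
II: derived state 'absent' in Alpha, Beta, Delta, Epsilon, and Gamma only — synapomorphy for {Alpha, Beta, Delta, Epsilon, Gamma}.
Only Beta and Delta show the derived state 'present' for III, supporting them as a clade.
IV (derived state 'present') is shared by Alpha and Epsilon — a synapomorphy uniting that clade.
Most parsimonious ingroup topology: (Zeta,((Beta,Delta),(Gamma,(Epsilon,Alpha)))).
The clade {Beta, Delta} is supported by III: its derived state 'present' occurs in exactly those taxa and in no other taxon (including the outgroup).

III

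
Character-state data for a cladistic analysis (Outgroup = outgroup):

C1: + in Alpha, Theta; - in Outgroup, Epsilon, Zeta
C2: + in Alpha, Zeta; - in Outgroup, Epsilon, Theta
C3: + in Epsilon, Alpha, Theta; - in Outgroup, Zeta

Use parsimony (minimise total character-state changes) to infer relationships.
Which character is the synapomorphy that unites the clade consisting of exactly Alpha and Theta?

C1

The outgroup has state '-' for every character, so '+' is the derived state throughout.
Only Alpha and Theta show the derived state '+' for C1, supporting them as a clade.
C2 (state '+') occurs in Alpha and Zeta but conflicts with the nesting implied by the other characters — most parsimoniously interpreted as homoplasy.
C3 (derived state '+') is shared by Alpha, Epsilon, and Theta — a synapomorphy uniting that clade.
Most parsimonious ingroup topology: ((Epsilon,(Alpha,Theta)),Zeta).
The clade {Alpha, Theta} is supported by C1: its derived state '+' occurs in exactly those taxa and in no other taxon (including the outgroup).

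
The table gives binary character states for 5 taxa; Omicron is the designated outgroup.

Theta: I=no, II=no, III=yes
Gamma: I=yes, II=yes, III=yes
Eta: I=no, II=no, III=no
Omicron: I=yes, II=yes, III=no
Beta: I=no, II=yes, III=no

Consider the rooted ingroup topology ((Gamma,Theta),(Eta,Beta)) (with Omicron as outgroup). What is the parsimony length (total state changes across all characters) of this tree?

Map each character onto ((Gamma,Theta),(Eta,Beta)) (rooted by Omicron) and count the minimum state changes it requires (Fitch parsimony):
I: 2; II: 2; III: 1.
Total tree length = 5.

5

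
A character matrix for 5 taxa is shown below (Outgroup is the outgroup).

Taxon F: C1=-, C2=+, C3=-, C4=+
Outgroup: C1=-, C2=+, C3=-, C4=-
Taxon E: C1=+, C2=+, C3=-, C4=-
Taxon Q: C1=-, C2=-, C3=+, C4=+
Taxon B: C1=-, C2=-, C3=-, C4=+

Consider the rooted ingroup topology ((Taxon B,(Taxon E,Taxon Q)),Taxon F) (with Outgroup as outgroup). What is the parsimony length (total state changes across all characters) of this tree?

6

Map each character onto ((Taxon B,(Taxon E,Taxon Q)),Taxon F) (rooted by Outgroup) and count the minimum state changes it requires (Fitch parsimony):
C1: 1; C2: 2; C3: 1; C4: 2.
Total tree length = 6.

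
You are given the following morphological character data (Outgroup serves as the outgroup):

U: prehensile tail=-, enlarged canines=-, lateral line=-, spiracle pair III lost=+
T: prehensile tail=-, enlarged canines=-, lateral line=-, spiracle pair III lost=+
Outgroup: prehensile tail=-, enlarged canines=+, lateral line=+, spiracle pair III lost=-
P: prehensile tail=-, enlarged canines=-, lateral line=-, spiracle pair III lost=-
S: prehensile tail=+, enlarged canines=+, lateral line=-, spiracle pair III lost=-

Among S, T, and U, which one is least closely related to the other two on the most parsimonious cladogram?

S

Character polarity is set by the outgroup: the derived state is whichever differs from the outgroup's state, so for enlarged canines, lateral line the derived state is '-', and for the remaining characters it is '+'.
prehensile tail: derived state '+' in S only — an autapomorphy, so it tells us nothing about relationships among taxa.
Only P, T, and U show the derived state '-' for enlarged canines, supporting them as a clade.
lateral line (derived state '-') is shared by all ingroup taxa — unites the whole ingroup.
Only T and U show the derived state '+' for spiracle pair III lost, supporting them as a clade.
Most parsimonious ingroup topology: (S,((T,U),P)).
T and U share a more recent common ancestor with each other than either does with S, so S is the least closely related of the three.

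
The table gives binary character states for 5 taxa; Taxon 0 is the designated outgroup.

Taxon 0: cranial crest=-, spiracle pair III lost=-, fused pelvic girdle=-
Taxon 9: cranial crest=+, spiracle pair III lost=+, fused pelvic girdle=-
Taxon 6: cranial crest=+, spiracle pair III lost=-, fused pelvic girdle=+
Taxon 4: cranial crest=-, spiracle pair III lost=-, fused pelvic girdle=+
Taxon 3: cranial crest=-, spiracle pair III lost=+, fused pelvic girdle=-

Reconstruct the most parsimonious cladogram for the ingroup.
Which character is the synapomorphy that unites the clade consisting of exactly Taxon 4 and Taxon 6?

fused pelvic girdle

The outgroup has state '-' for every character, so '+' is the derived state throughout.
cranial crest groups Taxon 6 and Taxon 9, which is incompatible with the clades supported by the remaining characters; treating it as convergent (homoplasy) costs fewer steps than any alternative tree.
spiracle pair III lost (derived state '+') is shared by Taxon 3 and Taxon 9 — a synapomorphy uniting that clade.
fused pelvic girdle: derived state '+' in Taxon 4 and Taxon 6 only — synapomorphy for {Taxon 4, Taxon 6}.
Most parsimonious ingroup topology: ((Taxon 9,Taxon 3),(Taxon 6,Taxon 4)).
The clade {Taxon 4, Taxon 6} is supported by fused pelvic girdle: its derived state '+' occurs in exactly those taxa and in no other taxon (including the outgroup).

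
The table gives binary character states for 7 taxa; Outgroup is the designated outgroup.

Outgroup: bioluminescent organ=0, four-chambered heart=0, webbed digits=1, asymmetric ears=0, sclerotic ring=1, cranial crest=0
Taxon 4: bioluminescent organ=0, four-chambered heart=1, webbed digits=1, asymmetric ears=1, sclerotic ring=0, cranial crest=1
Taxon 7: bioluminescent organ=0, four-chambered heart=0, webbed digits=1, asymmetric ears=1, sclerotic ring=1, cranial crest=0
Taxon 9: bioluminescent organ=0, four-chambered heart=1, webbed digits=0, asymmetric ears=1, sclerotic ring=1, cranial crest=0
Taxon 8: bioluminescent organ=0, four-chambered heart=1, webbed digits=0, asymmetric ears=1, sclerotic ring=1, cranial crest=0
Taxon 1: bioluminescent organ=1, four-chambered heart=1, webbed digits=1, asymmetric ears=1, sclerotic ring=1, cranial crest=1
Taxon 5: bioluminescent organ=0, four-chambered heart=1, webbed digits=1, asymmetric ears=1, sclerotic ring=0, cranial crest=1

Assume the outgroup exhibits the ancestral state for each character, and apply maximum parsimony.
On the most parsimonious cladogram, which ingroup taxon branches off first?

Character polarity is set by the outgroup: the derived state is whichever differs from the outgroup's state, so for webbed digits, sclerotic ring the derived state is '0', and for the remaining characters it is '1'.
bioluminescent organ (derived state '1') is unique to Taxon 1 (autapomorphy; uninformative for grouping).
four-chambered heart (derived state '1') is shared by Taxon 1, Taxon 4, Taxon 5, Taxon 8, and Taxon 9 — a synapomorphy uniting that clade.
webbed digits: derived state '0' in Taxon 8 and Taxon 9 only — synapomorphy for {Taxon 8, Taxon 9}.
asymmetric ears (derived state '1') is shared by all ingroup taxa — unites the whole ingroup.
Only Taxon 4 and Taxon 5 show the derived state '0' for sclerotic ring, supporting them as a clade.
cranial crest: derived state '1' in Taxon 1, Taxon 4, and Taxon 5 only — synapomorphy for {Taxon 1, Taxon 4, Taxon 5}.
Most parsimonious ingroup topology: ((((Taxon 4,Taxon 5),Taxon 1),(Taxon 9,Taxon 8)),Taxon 7).
Taxon 7 is sister to the clade containing all other ingroup taxa, so it is the earliest-diverging (most basal) ingroup lineage.

Taxon 7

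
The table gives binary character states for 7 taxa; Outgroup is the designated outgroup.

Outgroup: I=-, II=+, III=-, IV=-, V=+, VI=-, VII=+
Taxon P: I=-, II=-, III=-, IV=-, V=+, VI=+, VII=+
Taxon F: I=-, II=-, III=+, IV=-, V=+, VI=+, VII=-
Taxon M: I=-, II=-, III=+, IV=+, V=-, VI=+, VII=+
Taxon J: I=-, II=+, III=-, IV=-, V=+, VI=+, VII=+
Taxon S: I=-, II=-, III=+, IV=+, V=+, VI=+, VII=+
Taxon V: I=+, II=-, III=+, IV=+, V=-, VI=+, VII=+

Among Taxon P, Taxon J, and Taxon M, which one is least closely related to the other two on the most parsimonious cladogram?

Character polarity is set by the outgroup: the derived state is whichever differs from the outgroup's state, so for II, V, VII the derived state is '-', and for the remaining characters it is '+'.
I (derived state '+') is unique to Taxon V (autapomorphy; uninformative for grouping).
II: derived state '-' in Taxon F, Taxon M, Taxon P, Taxon S, and Taxon V only — synapomorphy for {Taxon F, Taxon M, Taxon P, Taxon S, Taxon V}.
III (derived state '+') is shared by Taxon F, Taxon M, Taxon S, and Taxon V — a synapomorphy uniting that clade.
Only Taxon M, Taxon S, and Taxon V show the derived state '+' for IV, supporting them as a clade.
V (derived state '-') is shared by Taxon M and Taxon V — a synapomorphy uniting that clade.
All ingroup taxa share the derived state '+' for VI; it defines the ingroup but does not resolve relationships within it.
VII (derived state '-') is unique to Taxon F (autapomorphy; uninformative for grouping).
Most parsimonious ingroup topology: ((Taxon P,(Taxon F,((Taxon M,Taxon V),Taxon S))),Taxon J).
Taxon P and Taxon M share a more recent common ancestor with each other than either does with Taxon J, so Taxon J is the least closely related of the three.

Taxon J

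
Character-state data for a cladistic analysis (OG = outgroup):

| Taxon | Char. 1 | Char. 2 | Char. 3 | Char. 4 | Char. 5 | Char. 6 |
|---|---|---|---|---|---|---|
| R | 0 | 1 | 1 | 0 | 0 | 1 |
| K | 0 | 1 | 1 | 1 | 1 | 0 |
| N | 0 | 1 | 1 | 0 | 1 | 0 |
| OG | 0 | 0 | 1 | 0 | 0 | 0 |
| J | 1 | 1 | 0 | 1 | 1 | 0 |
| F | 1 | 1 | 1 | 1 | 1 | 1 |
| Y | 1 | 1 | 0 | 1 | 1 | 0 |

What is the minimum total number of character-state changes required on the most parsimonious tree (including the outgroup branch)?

7

Character polarity is set by the outgroup: the derived state is whichever differs from the outgroup's state, so for Char. 3 the derived state is '0', and for the remaining characters it is '1'.
Char. 1: derived state '1' in F, J, and Y only — synapomorphy for {F, J, Y}.
Char. 2 (derived state '1') is shared by all ingroup taxa — unites the whole ingroup.
Only J and Y show the derived state '0' for Char. 3, supporting them as a clade.
Only F, J, K, and Y show the derived state '1' for Char. 4, supporting them as a clade.
Char. 5 (derived state '1') is shared by F, J, K, N, and Y — a synapomorphy uniting that clade.
Char. 6 (state '1') occurs in F and R but conflicts with the nesting implied by the other characters — most parsimoniously interpreted as homoplasy.
Most parsimonious ingroup topology: (R,((((Y,J),F),K),N)).
Changes per character on this tree: Char. 1: 1; Char. 2: 1; Char. 3: 1; Char. 4: 1; Char. 5: 1; Char. 6: 2.
Total = 7.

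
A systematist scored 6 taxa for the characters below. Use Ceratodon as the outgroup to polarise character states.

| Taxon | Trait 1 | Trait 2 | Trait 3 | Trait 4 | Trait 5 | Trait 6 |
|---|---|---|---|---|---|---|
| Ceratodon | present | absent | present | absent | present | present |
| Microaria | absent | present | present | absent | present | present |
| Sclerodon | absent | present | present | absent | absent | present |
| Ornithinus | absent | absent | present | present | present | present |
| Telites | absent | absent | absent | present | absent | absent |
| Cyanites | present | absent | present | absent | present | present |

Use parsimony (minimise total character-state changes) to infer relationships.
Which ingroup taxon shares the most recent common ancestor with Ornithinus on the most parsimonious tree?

Character polarity is set by the outgroup: the derived state is whichever differs from the outgroup's state, so for Trait 1, Trait 3, Trait 5, Trait 6 the derived state is 'absent', and for the remaining characters it is 'present'.
Trait 1: derived state 'absent' in Microaria, Ornithinus, Sclerodon, and Telites only — synapomorphy for {Microaria, Ornithinus, Sclerodon, Telites}.
Trait 2: derived state 'present' in Microaria and Sclerodon only — synapomorphy for {Microaria, Sclerodon}.
Trait 3: derived state 'absent' in Telites only — an autapomorphy, so it tells us nothing about relationships among taxa.
Trait 4 (derived state 'present') is shared by Ornithinus and Telites — a synapomorphy uniting that clade.
Trait 5 groups Sclerodon and Telites, which is incompatible with the clades supported by the remaining characters; treating it as convergent (homoplasy) costs fewer steps than any alternative tree.
Trait 6 (derived state 'absent') is unique to Telites (autapomorphy; uninformative for grouping).
Most parsimonious ingroup topology: (((Microaria,Sclerodon),(Ornithinus,Telites)),Cyanites).
Ornithinus and Telites form a cherry on this tree, so they are sister taxa.

Telites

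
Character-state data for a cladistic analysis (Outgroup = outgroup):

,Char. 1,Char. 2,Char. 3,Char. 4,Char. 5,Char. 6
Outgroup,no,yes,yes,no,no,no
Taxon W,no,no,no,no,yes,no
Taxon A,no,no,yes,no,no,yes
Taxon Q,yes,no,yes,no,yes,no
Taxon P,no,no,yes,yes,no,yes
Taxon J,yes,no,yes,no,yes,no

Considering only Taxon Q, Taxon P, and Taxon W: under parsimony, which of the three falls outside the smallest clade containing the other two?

Taxon P

Character polarity is set by the outgroup: the derived state is whichever differs from the outgroup's state, so for Char. 2, Char. 3 the derived state is 'no', and for the remaining characters it is 'yes'.
Char. 1: derived state 'yes' in Taxon J and Taxon Q only — synapomorphy for {Taxon J, Taxon Q}.
All ingroup taxa share the derived state 'no' for Char. 2; it defines the ingroup but does not resolve relationships within it.
Char. 3: derived state 'no' in Taxon W only — an autapomorphy, so it tells us nothing about relationships among taxa.
Char. 4: derived state 'yes' in Taxon P only — an autapomorphy, so it tells us nothing about relationships among taxa.
Char. 5 (derived state 'yes') is shared by Taxon J, Taxon Q, and Taxon W — a synapomorphy uniting that clade.
Char. 6: derived state 'yes' in Taxon A and Taxon P only — synapomorphy for {Taxon A, Taxon P}.
Most parsimonious ingroup topology: ((Taxon W,(Taxon Q,Taxon J)),(Taxon A,Taxon P)).
Taxon Q and Taxon W share a more recent common ancestor with each other than either does with Taxon P, so Taxon P is the least closely related of the three.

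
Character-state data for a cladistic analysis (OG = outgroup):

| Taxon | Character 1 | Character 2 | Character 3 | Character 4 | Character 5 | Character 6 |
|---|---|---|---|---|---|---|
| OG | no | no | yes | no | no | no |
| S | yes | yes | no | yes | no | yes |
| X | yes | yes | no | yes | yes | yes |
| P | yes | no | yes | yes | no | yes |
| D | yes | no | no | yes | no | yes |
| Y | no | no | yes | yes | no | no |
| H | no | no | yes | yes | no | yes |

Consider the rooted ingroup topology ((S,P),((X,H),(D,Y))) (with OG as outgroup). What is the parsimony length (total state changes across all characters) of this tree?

Map each character onto ((S,P),((X,H),(D,Y))) (rooted by OG) and count the minimum state changes it requires (Fitch parsimony):
Character 1: 3; Character 2: 2; Character 3: 3; Character 4: 1; Character 5: 1; Character 6: 2.
Total tree length = 12.

12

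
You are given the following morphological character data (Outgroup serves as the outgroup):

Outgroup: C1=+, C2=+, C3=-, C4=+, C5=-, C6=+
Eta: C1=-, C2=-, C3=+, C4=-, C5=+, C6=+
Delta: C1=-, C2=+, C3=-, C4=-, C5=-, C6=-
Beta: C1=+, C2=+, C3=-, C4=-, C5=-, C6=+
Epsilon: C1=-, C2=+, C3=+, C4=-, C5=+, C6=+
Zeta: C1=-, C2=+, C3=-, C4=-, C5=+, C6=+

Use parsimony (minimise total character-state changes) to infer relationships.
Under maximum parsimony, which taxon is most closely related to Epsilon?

Eta

Character polarity is set by the outgroup: the derived state is whichever differs from the outgroup's state, so for C1, C2, C4, C6 the derived state is '-', and for the remaining characters it is '+'.
Only Delta, Epsilon, Eta, and Zeta show the derived state '-' for C1, supporting them as a clade.
C2: derived state '-' in Eta only — an autapomorphy, so it tells us nothing about relationships among taxa.
Only Epsilon and Eta show the derived state '+' for C3, supporting them as a clade.
C4 (derived state '-') is shared by all ingroup taxa — unites the whole ingroup.
Only Epsilon, Eta, and Zeta show the derived state '+' for C5, supporting them as a clade.
C6 (derived state '-') is unique to Delta (autapomorphy; uninformative for grouping).
Most parsimonious ingroup topology: ((((Eta,Epsilon),Zeta),Delta),Beta).
Epsilon and Eta form a cherry on this tree, so they are sister taxa.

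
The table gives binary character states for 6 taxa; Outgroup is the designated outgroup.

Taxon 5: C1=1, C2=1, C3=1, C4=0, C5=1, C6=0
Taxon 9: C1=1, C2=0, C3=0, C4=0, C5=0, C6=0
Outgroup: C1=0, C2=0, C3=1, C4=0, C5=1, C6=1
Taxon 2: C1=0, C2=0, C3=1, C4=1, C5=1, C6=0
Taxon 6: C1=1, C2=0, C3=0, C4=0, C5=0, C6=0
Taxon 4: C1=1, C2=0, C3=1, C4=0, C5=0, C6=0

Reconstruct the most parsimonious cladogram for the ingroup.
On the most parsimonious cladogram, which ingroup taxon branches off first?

Taxon 2

Character polarity is set by the outgroup: the derived state is whichever differs from the outgroup's state, so for C3, C5, C6 the derived state is '0', and for the remaining characters it is '1'.
C1 (derived state '1') is shared by Taxon 4, Taxon 5, Taxon 6, and Taxon 9 — a synapomorphy uniting that clade.
C2: derived state '1' in Taxon 5 only — an autapomorphy, so it tells us nothing about relationships among taxa.
C3: derived state '0' in Taxon 6 and Taxon 9 only — synapomorphy for {Taxon 6, Taxon 9}.
C4: derived state '1' in Taxon 2 only — an autapomorphy, so it tells us nothing about relationships among taxa.
C5 (derived state '0') is shared by Taxon 4, Taxon 6, and Taxon 9 — a synapomorphy uniting that clade.
C6 (derived state '0') is shared by all ingroup taxa — unites the whole ingroup.
Most parsimonious ingroup topology: (((Taxon 4,(Taxon 6,Taxon 9)),Taxon 5),Taxon 2).
Taxon 2 is sister to the clade containing all other ingroup taxa, so it is the earliest-diverging (most basal) ingroup lineage.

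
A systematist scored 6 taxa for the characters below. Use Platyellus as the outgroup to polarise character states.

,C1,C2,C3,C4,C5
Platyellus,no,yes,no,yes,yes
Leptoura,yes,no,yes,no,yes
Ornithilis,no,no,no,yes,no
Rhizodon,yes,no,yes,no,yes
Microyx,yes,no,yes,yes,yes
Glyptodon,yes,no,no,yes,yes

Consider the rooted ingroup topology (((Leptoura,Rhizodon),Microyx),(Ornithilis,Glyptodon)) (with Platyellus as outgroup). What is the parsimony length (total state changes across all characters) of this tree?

6

Map each character onto (((Leptoura,Rhizodon),Microyx),(Ornithilis,Glyptodon)) (rooted by Platyellus) and count the minimum state changes it requires (Fitch parsimony):
C1: 2; C2: 1; C3: 1; C4: 1; C5: 1.
Total tree length = 6.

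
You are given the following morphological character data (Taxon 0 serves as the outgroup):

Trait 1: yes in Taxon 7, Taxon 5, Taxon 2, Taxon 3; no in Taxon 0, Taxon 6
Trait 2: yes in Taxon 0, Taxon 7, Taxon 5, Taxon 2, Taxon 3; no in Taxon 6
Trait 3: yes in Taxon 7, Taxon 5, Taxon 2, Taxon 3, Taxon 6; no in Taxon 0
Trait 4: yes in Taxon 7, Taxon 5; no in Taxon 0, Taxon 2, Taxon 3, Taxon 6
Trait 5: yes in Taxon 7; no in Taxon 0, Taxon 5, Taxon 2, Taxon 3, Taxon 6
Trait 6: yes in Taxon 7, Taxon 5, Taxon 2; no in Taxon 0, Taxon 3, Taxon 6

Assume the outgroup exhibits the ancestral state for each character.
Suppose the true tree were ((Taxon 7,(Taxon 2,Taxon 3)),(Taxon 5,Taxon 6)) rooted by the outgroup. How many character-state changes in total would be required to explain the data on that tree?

Map each character onto ((Taxon 7,(Taxon 2,Taxon 3)),(Taxon 5,Taxon 6)) (rooted by Taxon 0) and count the minimum state changes it requires (Fitch parsimony):
Trait 1: 2; Trait 2: 1; Trait 3: 1; Trait 4: 2; Trait 5: 1; Trait 6: 3.
Total tree length = 10.

10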